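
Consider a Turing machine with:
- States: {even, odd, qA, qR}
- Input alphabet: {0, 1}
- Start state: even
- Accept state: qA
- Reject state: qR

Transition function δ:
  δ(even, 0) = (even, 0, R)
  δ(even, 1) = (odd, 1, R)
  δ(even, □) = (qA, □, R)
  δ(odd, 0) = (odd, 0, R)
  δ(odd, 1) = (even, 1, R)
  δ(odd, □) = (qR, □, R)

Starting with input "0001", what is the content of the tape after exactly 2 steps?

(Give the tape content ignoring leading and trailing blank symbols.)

Execution trace:
Initial: [even]0001
Step 1: δ(even, 0) = (even, 0, R) → 0[even]001
Step 2: δ(even, 0) = (even, 0, R) → 00[even]01

After 2 steps, the tape (ignoring leading/trailing blanks) is: 0001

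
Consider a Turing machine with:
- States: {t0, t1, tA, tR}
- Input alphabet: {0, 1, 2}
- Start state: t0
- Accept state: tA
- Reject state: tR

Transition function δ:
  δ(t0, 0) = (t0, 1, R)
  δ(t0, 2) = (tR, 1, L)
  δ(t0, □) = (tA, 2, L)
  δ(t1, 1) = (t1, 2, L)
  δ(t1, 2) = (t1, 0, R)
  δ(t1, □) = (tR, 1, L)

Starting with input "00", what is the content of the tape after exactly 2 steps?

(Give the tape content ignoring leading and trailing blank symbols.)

Execution trace:
Initial: [t0]00
Step 1: δ(t0, 0) = (t0, 1, R) → 1[t0]0
Step 2: δ(t0, 0) = (t0, 1, R) → 11[t0]□

After 2 steps, the tape (ignoring leading/trailing blanks) is: 11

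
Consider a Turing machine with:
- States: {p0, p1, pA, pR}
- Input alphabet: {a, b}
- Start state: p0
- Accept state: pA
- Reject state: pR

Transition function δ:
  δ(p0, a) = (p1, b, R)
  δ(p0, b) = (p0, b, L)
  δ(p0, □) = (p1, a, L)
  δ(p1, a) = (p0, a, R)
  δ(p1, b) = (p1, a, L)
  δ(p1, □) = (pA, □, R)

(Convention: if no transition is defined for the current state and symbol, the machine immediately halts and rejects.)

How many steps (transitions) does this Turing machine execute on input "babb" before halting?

Execution trace:
Initial: [p0]babb
Step 1: δ(p0, b) = (p0, b, L) → [p0]□babb
Step 2: δ(p0, □) = (p1, a, L) → [p1]□ababb
Step 3: δ(p1, □) = (pA, □, R) → □[pA]ababb

The machine reaches the accept state pA and halts.

The machine executed 3 steps before halting.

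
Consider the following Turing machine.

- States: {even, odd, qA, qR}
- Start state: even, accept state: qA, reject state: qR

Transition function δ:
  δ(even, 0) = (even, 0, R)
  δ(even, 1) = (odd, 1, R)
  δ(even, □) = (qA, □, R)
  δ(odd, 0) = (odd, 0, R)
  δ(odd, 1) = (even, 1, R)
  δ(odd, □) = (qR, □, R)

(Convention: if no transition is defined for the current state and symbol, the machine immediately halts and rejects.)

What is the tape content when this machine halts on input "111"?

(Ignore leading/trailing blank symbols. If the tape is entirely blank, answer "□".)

Execution trace:
Initial: [even]111
Step 1: δ(even, 1) = (odd, 1, R) → 1[odd]11
Step 2: δ(odd, 1) = (even, 1, R) → 11[even]1
Step 3: δ(even, 1) = (odd, 1, R) → 111[odd]□
Step 4: δ(odd, □) = (qR, □, R) → 111□[qR]□

The machine reaches the reject state qR and halts.

Final tape (ignoring leading/trailing blanks): 111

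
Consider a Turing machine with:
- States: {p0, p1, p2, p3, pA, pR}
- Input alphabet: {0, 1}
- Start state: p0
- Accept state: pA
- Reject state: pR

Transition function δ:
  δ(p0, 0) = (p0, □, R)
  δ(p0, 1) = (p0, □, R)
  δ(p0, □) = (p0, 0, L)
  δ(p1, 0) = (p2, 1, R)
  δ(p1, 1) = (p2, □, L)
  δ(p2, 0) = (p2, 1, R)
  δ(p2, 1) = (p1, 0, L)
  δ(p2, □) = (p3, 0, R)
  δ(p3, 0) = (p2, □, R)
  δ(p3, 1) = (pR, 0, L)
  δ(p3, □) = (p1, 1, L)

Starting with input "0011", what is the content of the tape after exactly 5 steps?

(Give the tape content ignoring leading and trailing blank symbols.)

Execution trace:
Initial: [p0]0011
Step 1: δ(p0, 0) = (p0, □, R) → □[p0]011
Step 2: δ(p0, 0) = (p0, □, R) → □□[p0]11
Step 3: δ(p0, 1) = (p0, □, R) → □□□[p0]1
Step 4: δ(p0, 1) = (p0, □, R) → □□□□[p0]□
Step 5: δ(p0, □) = (p0, 0, L) → □□□[p0]□0

After 5 steps, the tape (ignoring leading/trailing blanks) is: 0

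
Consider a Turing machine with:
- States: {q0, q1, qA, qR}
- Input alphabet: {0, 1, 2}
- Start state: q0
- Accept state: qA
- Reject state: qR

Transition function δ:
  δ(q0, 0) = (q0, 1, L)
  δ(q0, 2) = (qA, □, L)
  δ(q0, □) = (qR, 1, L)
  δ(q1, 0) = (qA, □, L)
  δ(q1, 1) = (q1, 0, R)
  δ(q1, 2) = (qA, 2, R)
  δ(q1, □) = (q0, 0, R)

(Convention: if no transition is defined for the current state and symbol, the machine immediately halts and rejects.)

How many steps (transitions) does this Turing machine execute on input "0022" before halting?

Execution trace:
Initial: [q0]0022
Step 1: δ(q0, 0) = (q0, 1, L) → [q0]□1022
Step 2: δ(q0, □) = (qR, 1, L) → [qR]□11022

The machine reaches the reject state qR and halts.

The machine executed 2 steps before halting.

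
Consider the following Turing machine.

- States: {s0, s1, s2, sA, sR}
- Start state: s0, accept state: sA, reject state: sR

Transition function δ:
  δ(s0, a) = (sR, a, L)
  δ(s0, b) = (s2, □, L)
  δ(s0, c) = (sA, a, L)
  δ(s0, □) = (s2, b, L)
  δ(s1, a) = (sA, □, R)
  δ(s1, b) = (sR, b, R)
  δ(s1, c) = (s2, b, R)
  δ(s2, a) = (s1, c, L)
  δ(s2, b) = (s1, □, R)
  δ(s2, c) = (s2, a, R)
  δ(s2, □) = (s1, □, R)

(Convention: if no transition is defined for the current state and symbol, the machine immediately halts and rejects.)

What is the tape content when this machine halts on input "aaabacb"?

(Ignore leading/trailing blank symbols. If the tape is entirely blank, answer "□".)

Execution trace:
Initial: [s0]aaabacb
Step 1: δ(s0, a) = (sR, a, L) → [sR]□aaabacb

The machine reaches the reject state sR and halts.

Final tape (ignoring leading/trailing blanks): aaabacb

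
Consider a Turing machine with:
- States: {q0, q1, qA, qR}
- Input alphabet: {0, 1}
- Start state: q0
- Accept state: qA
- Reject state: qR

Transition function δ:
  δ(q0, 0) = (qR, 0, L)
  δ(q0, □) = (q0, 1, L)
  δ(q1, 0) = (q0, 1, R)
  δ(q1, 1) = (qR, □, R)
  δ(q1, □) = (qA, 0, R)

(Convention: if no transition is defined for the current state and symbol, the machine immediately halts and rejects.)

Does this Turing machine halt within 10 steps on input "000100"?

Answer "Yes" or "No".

Execution trace:
Initial: [q0]000100
Step 1: δ(q0, 0) = (qR, 0, L) → [qR]□000100

The machine reaches the reject state qR and halts.
The machine halted after 1 step (within the 10-step bound).

Answer: Yes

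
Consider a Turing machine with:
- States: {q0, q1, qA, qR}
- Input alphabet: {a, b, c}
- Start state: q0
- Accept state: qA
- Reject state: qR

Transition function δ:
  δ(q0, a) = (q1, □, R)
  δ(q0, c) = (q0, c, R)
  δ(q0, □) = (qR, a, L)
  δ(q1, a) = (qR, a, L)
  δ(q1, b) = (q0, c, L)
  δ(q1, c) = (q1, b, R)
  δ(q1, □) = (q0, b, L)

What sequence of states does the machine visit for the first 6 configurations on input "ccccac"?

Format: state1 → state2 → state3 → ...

Execution trace:
Initial: [q0]ccccac
Step 1: δ(q0, c) = (q0, c, R) → c[q0]cccac
Step 2: δ(q0, c) = (q0, c, R) → cc[q0]ccac
Step 3: δ(q0, c) = (q0, c, R) → ccc[q0]cac
Step 4: δ(q0, c) = (q0, c, R) → cccc[q0]ac
Step 5: δ(q0, a) = (q1, □, R) → cccc□[q1]c

State sequence: q0 → q0 → q0 → q0 → q0 → q1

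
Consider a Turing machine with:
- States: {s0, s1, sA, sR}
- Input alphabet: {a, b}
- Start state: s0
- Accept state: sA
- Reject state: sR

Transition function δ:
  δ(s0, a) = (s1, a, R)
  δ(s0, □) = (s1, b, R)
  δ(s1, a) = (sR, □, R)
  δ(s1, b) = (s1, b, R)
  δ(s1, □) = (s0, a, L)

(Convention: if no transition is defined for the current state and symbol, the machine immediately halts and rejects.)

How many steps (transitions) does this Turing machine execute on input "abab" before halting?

Execution trace:
Initial: [s0]abab
Step 1: δ(s0, a) = (s1, a, R) → a[s1]bab
Step 2: δ(s1, b) = (s1, b, R) → ab[s1]ab
Step 3: δ(s1, a) = (sR, □, R) → ab□[sR]b

The machine reaches the reject state sR and halts.

The machine executed 3 steps before halting.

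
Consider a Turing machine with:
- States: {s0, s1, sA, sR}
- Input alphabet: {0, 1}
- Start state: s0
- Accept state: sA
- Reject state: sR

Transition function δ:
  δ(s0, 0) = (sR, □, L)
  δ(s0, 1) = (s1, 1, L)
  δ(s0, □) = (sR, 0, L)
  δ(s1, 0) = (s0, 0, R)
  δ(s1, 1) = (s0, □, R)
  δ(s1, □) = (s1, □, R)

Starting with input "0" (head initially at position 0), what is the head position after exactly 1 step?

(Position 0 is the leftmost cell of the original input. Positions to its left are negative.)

Execution trace (head position shown):
Step 0: [s0]0  (head at position 0)
Step 1: move left → [sR]□□  (head at position -1)

After 1 step, the head is at position -1.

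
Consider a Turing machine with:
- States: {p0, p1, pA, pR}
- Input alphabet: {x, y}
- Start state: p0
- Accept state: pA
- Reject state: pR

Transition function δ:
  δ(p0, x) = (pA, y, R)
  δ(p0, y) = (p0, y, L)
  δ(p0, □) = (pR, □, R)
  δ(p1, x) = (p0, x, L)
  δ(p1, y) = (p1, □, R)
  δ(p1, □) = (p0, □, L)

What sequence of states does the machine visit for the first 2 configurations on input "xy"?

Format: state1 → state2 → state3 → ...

Execution trace:
Initial: [p0]xy
Step 1: δ(p0, x) = (pA, y, R) → y[pA]y

The machine reaches the accept state pA and halts.

State sequence: p0 → pA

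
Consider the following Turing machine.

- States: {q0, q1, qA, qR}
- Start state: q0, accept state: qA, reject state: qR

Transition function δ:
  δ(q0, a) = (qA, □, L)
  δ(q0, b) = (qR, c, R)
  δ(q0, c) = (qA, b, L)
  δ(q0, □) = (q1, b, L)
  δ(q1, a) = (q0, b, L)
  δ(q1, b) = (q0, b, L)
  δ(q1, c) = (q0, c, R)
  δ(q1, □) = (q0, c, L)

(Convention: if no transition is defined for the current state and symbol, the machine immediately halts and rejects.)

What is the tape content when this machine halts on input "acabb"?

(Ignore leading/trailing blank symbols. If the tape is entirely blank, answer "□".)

Execution trace:
Initial: [q0]acabb
Step 1: δ(q0, a) = (qA, □, L) → [qA]□□cabb

The machine reaches the accept state qA and halts.

Final tape (ignoring leading/trailing blanks): cabb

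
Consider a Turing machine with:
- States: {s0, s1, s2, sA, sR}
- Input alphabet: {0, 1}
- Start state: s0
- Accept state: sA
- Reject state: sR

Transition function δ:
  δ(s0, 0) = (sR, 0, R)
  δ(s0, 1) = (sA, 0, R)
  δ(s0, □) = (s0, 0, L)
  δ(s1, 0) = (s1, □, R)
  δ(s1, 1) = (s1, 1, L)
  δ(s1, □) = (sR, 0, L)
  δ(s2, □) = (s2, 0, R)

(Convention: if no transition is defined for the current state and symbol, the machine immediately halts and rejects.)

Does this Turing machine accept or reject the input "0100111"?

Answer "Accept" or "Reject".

Execution trace:
Initial: [s0]0100111
Step 1: δ(s0, 0) = (sR, 0, R) → 0[sR]100111

The machine reaches the reject state sR and halts.

Answer: Reject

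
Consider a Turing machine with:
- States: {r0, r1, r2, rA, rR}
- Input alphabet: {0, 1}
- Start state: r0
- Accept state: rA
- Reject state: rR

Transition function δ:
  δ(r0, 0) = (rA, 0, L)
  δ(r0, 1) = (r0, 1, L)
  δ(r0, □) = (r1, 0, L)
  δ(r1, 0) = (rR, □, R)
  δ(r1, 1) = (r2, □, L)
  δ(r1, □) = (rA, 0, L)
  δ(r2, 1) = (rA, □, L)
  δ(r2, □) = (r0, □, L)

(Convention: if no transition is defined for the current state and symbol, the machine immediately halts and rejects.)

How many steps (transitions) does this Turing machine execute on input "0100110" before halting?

Execution trace:
Initial: [r0]0100110
Step 1: δ(r0, 0) = (rA, 0, L) → [rA]□0100110

The machine reaches the accept state rA and halts.

The machine executed 1 step before halting.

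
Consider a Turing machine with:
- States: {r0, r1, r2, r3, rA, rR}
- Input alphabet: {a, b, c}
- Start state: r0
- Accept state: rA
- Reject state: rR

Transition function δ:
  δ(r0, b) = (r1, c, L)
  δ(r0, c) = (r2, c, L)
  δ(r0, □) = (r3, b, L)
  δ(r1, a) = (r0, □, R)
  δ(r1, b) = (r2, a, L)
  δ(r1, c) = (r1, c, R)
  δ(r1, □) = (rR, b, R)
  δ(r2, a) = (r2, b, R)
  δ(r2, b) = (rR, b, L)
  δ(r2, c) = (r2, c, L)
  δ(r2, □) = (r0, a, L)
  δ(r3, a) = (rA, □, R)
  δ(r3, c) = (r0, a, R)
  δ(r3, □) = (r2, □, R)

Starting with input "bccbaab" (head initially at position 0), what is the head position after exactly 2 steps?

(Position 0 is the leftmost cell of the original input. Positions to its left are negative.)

Execution trace (head position shown):
Step 0: [r0]bccbaab  (head at position 0)
Step 1: move left → [r1]□cccbaab  (head at position -1)
Step 2: move right → b[rR]cccbaab  (head at position 0)

After 2 steps, the head is at position 0.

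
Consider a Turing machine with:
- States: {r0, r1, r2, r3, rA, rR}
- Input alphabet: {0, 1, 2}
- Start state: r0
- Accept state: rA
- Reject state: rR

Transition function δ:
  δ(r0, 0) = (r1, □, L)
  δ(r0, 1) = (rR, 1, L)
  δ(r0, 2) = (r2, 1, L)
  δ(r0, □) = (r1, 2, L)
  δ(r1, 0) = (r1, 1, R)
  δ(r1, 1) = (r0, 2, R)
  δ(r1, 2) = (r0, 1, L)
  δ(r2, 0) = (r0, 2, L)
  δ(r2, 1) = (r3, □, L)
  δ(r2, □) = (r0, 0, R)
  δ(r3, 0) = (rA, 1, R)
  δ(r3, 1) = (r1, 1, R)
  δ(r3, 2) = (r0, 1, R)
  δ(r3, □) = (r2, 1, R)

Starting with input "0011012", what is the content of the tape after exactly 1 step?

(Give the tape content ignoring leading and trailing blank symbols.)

Execution trace:
Initial: [r0]0011012
Step 1: δ(r0, 0) = (r1, □, L) → [r1]□□011012

No transition is defined for δ(r1, □). By convention the machine halts and rejects.

After 1 step, the tape (ignoring leading/trailing blanks) is: 011012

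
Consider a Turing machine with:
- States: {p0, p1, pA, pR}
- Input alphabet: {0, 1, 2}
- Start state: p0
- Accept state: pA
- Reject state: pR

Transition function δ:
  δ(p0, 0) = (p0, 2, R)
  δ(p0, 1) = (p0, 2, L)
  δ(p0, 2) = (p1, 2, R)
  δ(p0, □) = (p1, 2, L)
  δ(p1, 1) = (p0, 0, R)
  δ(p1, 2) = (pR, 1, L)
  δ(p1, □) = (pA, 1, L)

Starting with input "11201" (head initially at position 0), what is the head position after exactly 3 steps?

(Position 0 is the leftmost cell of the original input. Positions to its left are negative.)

Execution trace (head position shown):
Step 0: [p0]11201  (head at position 0)
Step 1: move left → [p0]□21201  (head at position -1)
Step 2: move left → [p1]□221201  (head at position -2)
Step 3: move left → [pA]□1221201  (head at position -3)

After 3 steps, the head is at position -3.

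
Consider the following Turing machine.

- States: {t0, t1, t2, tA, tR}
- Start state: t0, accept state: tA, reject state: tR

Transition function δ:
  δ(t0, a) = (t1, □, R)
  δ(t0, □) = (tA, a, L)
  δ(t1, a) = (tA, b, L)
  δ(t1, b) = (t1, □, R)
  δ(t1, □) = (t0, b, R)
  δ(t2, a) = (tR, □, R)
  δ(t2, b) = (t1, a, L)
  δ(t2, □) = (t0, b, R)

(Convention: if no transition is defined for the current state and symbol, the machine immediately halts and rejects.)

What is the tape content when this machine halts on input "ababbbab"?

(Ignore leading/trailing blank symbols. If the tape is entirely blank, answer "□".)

Execution trace:
Initial: [t0]ababbbab
Step 1: δ(t0, a) = (t1, □, R) → □[t1]babbbab
Step 2: δ(t1, b) = (t1, □, R) → □□[t1]abbbab
Step 3: δ(t1, a) = (tA, b, L) → □[tA]□bbbbab

The machine reaches the accept state tA and halts.

Final tape (ignoring leading/trailing blanks): bbbbab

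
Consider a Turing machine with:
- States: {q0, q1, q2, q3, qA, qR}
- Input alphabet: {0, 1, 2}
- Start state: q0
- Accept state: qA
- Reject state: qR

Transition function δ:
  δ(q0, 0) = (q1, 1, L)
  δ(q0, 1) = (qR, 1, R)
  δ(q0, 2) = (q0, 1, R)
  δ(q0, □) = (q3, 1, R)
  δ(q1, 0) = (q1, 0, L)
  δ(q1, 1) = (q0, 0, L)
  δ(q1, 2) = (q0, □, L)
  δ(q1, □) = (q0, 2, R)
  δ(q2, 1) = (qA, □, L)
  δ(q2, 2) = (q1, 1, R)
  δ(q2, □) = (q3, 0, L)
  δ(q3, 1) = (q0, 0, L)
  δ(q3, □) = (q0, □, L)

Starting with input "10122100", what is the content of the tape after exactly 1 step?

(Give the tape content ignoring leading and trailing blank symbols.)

Execution trace:
Initial: [q0]10122100
Step 1: δ(q0, 1) = (qR, 1, R) → 1[qR]0122100

The machine reaches the reject state qR and halts.

After 1 step, the tape (ignoring leading/trailing blanks) is: 10122100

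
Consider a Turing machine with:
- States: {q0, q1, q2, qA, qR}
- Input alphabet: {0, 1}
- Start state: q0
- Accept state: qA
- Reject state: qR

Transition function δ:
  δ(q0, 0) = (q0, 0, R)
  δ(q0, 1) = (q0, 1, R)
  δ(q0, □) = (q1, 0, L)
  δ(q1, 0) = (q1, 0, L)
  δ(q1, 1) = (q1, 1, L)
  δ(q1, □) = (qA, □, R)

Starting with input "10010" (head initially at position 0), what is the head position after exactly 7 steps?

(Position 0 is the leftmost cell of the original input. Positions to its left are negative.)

Execution trace (head position shown):
Step 0: [q0]10010  (head at position 0)
Step 1: move right → 1[q0]0010  (head at position 1)
Step 2: move right → 10[q0]010  (head at position 2)
Step 3: move right → 100[q0]10  (head at position 3)
Step 4: move right → 1001[q0]0  (head at position 4)
Step 5: move right → 10010[q0]□  (head at position 5)
Step 6: move left → 1001[q1]00  (head at position 4)
Step 7: move left → 100[q1]100  (head at position 3)

After 7 steps, the head is at position 3.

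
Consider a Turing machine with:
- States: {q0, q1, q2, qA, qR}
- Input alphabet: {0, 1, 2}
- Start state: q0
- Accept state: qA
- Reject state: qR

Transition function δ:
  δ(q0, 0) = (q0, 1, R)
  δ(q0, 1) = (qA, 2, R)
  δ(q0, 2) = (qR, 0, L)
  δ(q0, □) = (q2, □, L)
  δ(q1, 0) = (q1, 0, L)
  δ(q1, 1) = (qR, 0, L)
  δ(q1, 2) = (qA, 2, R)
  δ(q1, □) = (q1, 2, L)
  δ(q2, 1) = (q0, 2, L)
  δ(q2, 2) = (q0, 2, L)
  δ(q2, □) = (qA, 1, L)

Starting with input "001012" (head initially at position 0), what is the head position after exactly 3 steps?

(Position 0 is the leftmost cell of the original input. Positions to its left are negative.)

Execution trace (head position shown):
Step 0: [q0]001012  (head at position 0)
Step 1: move right → 1[q0]01012  (head at position 1)
Step 2: move right → 11[q0]1012  (head at position 2)
Step 3: move right → 112[qA]012  (head at position 3)

After 3 steps, the head is at position 3.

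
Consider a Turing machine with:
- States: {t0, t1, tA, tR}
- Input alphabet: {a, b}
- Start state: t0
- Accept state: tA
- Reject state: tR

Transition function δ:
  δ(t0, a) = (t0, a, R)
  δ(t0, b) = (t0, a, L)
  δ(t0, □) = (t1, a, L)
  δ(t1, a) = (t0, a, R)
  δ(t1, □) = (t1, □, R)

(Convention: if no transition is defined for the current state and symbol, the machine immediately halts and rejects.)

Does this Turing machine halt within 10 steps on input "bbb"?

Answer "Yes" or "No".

Execution trace:
Initial: [t0]bbb
Step 1: δ(t0, b) = (t0, a, L) → [t0]□abb
Step 2: δ(t0, □) = (t1, a, L) → [t1]□aabb
Step 3: δ(t1, □) = (t1, □, R) → □[t1]aabb
Step 4: δ(t1, a) = (t0, a, R) → □a[t0]abb
Step 5: δ(t0, a) = (t0, a, R) → □aa[t0]bb
Step 6: δ(t0, b) = (t0, a, L) → □a[t0]aab
Step 7: δ(t0, a) = (t0, a, R) → □aa[t0]ab
Step 8: δ(t0, a) = (t0, a, R) → □aaa[t0]b
Step 9: δ(t0, b) = (t0, a, L) → □aa[t0]aa
Step 10: δ(t0, a) = (t0, a, R) → □aaa[t0]a

The machine has not reached a halting state after 10 steps.
The machine did not halt within the 10-step bound.

Answer: No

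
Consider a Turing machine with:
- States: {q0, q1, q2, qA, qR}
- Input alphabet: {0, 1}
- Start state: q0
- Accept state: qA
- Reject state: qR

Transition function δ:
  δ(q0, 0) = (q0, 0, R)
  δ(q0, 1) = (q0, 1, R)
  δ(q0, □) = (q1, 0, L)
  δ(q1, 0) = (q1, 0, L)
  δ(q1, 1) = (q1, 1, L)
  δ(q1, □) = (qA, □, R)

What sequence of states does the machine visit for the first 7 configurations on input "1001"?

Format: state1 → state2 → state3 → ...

Execution trace:
Initial: [q0]1001
Step 1: δ(q0, 1) = (q0, 1, R) → 1[q0]001
Step 2: δ(q0, 0) = (q0, 0, R) → 10[q0]01
Step 3: δ(q0, 0) = (q0, 0, R) → 100[q0]1
Step 4: δ(q0, 1) = (q0, 1, R) → 1001[q0]□
Step 5: δ(q0, □) = (q1, 0, L) → 100[q1]10
Step 6: δ(q1, 1) = (q1, 1, L) → 10[q1]010

State sequence: q0 → q0 → q0 → q0 → q0 → q1 → q1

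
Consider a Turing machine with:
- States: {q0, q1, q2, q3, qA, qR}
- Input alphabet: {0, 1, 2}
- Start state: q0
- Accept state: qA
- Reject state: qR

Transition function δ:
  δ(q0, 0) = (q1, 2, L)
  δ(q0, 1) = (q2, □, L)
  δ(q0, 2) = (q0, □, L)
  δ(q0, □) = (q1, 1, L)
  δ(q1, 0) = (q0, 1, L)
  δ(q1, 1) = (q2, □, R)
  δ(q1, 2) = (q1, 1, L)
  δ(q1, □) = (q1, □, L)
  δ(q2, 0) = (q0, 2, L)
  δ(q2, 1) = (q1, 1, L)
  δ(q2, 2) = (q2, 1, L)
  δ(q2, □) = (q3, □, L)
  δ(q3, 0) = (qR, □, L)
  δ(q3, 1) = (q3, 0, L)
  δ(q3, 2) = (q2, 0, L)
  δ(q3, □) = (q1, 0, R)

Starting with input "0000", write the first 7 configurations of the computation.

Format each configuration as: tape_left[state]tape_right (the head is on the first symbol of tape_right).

Transitions applied:
Step 1: δ(q0, 0) = (q1, 2, L)
Step 2: δ(q1, □) = (q1, □, L)
Step 3: δ(q1, □) = (q1, □, L)
Step 4: δ(q1, □) = (q1, □, L)
Step 5: δ(q1, □) = (q1, □, L)
Step 6: δ(q1, □) = (q1, □, L)

The first 7 configurations are:
[q0]0000 ⊢ [q1]□2000 ⊢ [q1]□□2000 ⊢ [q1]□□□2000 ⊢ [q1]□□□□2000 ⊢ [q1]□□□□□2000 ⊢ [q1]□□□□□□2000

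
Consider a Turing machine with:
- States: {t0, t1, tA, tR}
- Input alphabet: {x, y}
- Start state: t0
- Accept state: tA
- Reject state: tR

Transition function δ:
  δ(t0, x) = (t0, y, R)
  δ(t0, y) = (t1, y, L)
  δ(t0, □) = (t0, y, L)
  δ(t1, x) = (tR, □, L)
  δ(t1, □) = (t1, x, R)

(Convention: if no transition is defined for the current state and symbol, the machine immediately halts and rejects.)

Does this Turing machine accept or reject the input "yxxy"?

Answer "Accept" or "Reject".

Execution trace:
Initial: [t0]yxxy
Step 1: δ(t0, y) = (t1, y, L) → [t1]□yxxy
Step 2: δ(t1, □) = (t1, x, R) → x[t1]yxxy

No transition is defined for δ(t1, y). By convention the machine halts and rejects.

Answer: Reject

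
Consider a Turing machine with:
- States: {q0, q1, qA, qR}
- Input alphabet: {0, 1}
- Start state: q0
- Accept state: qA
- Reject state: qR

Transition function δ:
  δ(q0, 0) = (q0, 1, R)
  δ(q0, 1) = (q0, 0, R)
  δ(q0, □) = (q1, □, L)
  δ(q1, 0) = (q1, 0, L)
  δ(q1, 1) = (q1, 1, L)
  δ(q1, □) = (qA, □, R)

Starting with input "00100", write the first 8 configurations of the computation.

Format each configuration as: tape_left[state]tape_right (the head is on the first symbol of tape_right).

Transitions applied:
Step 1: δ(q0, 0) = (q0, 1, R)
Step 2: δ(q0, 0) = (q0, 1, R)
Step 3: δ(q0, 1) = (q0, 0, R)
Step 4: δ(q0, 0) = (q0, 1, R)
Step 5: δ(q0, 0) = (q0, 1, R)
Step 6: δ(q0, □) = (q1, □, L)
Step 7: δ(q1, 1) = (q1, 1, L)

The first 8 configurations are:
[q0]00100 ⊢ 1[q0]0100 ⊢ 11[q0]100 ⊢ 110[q0]00 ⊢ 1101[q0]0 ⊢ 11011[q0]□ ⊢ 1101[q1]1□ ⊢ 110[q1]11□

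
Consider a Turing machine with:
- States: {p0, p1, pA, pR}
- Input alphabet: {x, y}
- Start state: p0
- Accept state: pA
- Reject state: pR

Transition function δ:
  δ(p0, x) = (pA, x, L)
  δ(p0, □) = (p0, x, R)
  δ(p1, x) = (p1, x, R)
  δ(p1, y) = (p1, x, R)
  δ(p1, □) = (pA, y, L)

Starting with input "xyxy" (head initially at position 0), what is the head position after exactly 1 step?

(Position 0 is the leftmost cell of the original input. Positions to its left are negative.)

Execution trace (head position shown):
Step 0: [p0]xyxy  (head at position 0)
Step 1: move left → [pA]□xyxy  (head at position -1)

After 1 step, the head is at position -1.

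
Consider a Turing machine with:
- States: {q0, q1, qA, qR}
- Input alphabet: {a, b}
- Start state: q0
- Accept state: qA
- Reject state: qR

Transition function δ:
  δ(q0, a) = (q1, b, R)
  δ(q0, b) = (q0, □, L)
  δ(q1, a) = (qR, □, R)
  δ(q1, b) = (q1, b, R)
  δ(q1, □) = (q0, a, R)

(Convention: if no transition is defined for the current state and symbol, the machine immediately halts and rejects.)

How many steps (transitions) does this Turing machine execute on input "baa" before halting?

Execution trace:
Initial: [q0]baa
Step 1: δ(q0, b) = (q0, □, L) → [q0]□□aa

No transition is defined for δ(q0, □). By convention the machine halts and rejects.

The machine executed 1 step before halting.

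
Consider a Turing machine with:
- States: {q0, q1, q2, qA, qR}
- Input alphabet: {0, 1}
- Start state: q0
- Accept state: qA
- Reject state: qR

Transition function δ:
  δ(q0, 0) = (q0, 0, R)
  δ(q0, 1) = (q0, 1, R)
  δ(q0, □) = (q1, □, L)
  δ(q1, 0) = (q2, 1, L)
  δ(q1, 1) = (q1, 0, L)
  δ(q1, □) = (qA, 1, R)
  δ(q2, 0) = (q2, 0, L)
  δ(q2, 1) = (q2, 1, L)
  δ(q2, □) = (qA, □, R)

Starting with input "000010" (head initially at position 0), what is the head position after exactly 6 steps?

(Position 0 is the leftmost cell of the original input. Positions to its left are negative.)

Execution trace (head position shown):
Step 0: [q0]000010  (head at position 0)
Step 1: move right → 0[q0]00010  (head at position 1)
Step 2: move right → 00[q0]0010  (head at position 2)
Step 3: move right → 000[q0]010  (head at position 3)
Step 4: move right → 0000[q0]10  (head at position 4)
Step 5: move right → 00001[q0]0  (head at position 5)
Step 6: move right → 000010[q0]□  (head at position 6)

After 6 steps, the head is at position 6.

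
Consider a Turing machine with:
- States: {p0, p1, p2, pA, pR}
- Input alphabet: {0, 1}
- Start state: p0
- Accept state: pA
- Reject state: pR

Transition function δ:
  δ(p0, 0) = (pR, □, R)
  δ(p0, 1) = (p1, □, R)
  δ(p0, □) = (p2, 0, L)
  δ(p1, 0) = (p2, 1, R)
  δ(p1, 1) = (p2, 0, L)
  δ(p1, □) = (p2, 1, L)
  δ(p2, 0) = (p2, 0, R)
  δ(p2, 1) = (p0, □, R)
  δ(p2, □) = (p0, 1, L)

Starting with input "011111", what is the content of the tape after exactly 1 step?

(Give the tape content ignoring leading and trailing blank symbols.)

Execution trace:
Initial: [p0]011111
Step 1: δ(p0, 0) = (pR, □, R) → □[pR]11111

The machine reaches the reject state pR and halts.

After 1 step, the tape (ignoring leading/trailing blanks) is: 11111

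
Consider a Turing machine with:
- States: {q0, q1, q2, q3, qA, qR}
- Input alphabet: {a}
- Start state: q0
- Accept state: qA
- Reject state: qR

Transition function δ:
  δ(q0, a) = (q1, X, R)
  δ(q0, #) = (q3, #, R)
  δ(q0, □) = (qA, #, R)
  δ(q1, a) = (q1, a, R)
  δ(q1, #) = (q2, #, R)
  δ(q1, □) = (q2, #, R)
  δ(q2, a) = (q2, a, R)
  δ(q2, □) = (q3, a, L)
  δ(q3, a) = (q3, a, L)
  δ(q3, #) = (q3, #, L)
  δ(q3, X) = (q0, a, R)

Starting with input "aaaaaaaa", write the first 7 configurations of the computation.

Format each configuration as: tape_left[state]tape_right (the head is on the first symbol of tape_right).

Transitions applied:
Step 1: δ(q0, a) = (q1, X, R)
Step 2: δ(q1, a) = (q1, a, R)
Step 3: δ(q1, a) = (q1, a, R)
Step 4: δ(q1, a) = (q1, a, R)
Step 5: δ(q1, a) = (q1, a, R)
Step 6: δ(q1, a) = (q1, a, R)

The first 7 configurations are:
[q0]aaaaaaaa ⊢ X[q1]aaaaaaa ⊢ Xa[q1]aaaaaa ⊢ Xaa[q1]aaaaa ⊢ Xaaa[q1]aaaa ⊢ Xaaaa[q1]aaa ⊢ Xaaaaa[q1]aa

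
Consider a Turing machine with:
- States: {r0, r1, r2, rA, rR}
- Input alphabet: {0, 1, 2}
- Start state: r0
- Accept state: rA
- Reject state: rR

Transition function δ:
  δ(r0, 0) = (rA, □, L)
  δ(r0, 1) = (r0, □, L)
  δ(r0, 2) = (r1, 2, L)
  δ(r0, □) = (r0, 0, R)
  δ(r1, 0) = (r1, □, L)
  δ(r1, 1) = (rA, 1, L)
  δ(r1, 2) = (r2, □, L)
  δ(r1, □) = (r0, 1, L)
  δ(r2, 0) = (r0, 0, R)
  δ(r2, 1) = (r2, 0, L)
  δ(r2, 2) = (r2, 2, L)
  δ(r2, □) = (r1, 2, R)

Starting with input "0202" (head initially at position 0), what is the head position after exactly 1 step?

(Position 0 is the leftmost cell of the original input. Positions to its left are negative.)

Execution trace (head position shown):
Step 0: [r0]0202  (head at position 0)
Step 1: move left → [rA]□□202  (head at position -1)

After 1 step, the head is at position -1.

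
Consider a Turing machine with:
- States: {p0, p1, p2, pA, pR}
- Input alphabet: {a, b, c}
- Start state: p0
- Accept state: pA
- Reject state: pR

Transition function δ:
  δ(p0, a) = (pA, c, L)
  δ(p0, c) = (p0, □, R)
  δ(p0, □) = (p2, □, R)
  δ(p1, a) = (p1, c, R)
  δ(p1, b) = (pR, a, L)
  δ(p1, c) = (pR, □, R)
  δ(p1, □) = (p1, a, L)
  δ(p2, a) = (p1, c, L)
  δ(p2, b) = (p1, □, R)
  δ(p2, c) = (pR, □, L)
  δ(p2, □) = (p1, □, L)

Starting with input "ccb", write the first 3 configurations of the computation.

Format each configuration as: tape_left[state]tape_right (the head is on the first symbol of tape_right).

Transitions applied:
Step 1: δ(p0, c) = (p0, □, R)
Step 2: δ(p0, c) = (p0, □, R)

The first 3 configurations are:
[p0]ccb ⊢ □[p0]cb ⊢ □□[p0]b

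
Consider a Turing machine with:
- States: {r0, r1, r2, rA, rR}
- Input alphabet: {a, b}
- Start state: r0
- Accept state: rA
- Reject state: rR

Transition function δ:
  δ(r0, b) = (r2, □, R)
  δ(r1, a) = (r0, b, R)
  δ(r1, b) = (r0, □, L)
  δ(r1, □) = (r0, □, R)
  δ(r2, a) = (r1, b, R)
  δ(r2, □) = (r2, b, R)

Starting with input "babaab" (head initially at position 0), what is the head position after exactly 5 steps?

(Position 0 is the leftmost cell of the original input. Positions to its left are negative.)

Execution trace (head position shown):
Step 0: [r0]babaab  (head at position 0)
Step 1: move right → □[r2]abaab  (head at position 1)
Step 2: move right → □b[r1]baab  (head at position 2)
Step 3: move left → □[r0]b□aab  (head at position 1)
Step 4: move right → □□[r2]□aab  (head at position 2)
Step 5: move right → □□b[r2]aab  (head at position 3)

After 5 steps, the head is at position 3.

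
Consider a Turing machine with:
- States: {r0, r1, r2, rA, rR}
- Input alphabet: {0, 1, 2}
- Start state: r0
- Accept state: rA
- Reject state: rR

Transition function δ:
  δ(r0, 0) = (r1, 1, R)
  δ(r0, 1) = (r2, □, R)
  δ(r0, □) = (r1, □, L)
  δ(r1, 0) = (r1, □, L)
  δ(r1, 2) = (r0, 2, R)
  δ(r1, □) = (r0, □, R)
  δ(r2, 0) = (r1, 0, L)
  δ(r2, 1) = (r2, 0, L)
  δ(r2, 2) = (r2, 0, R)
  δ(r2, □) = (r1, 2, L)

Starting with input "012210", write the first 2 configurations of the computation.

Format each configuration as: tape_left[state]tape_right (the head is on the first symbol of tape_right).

Transitions applied:
Step 1: δ(r0, 0) = (r1, 1, R)

The first 2 configurations are:
[r0]012210 ⊢ 1[r1]12210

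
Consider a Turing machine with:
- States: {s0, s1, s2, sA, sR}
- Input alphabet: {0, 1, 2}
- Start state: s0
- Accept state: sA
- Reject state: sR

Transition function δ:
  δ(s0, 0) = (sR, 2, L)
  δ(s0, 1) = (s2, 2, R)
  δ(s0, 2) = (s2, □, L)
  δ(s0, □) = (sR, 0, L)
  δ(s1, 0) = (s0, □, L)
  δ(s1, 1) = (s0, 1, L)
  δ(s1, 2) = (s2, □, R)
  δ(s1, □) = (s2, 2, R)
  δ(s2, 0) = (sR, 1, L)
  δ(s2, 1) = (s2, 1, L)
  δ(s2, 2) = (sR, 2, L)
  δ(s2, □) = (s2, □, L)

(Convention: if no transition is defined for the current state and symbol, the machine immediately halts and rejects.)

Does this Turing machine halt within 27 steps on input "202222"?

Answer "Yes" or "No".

Execution trace:
Initial: [s0]202222
Step 1: δ(s0, 2) = (s2, □, L) → [s2]□□02222
Step 2: δ(s2, □) = (s2, □, L) → [s2]□□□02222
Step 3: δ(s2, □) = (s2, □, L) → [s2]□□□□02222
Step 4: δ(s2, □) = (s2, □, L) → [s2]□□□□□02222
Step 5: δ(s2, □) = (s2, □, L) → [s2]□□□□□□02222
Step 6: δ(s2, □) = (s2, □, L) → [s2]□□□□□□□02222
Step 7: δ(s2, □) = (s2, □, L) → [s2]□□□□□□□□02222
Step 8: δ(s2, □) = (s2, □, L) → [s2]□□□□□□□□□02222
Step 9: δ(s2, □) = (s2, □, L) → [s2]□□□□□□□□□□02222
Step 10: δ(s2, □) = (s2, □, L) → [s2]□□□□□□□□□□□02222
Step 11: δ(s2, □) = (s2, □, L) → [s2]□□□□□□□□□□□□02222
Step 12: δ(s2, □) = (s2, □, L) → [s2]□□□□□□□□□□□□□02222
Step 13: δ(s2, □) = (s2, □, L) → [s2]□□□□□□□□□□□□□□02222
Step 14: δ(s2, □) = (s2, □, L) → [s2]□□□□□□□□□□□□□□□02222
Step 15: δ(s2, □) = (s2, □, L) → [s2]□□□□□□□□□□□□□□□□02222
Step 16: δ(s2, □) = (s2, □, L) → [s2]□□□□□□□□□□□□□□□□□02222
Step 17: δ(s2, □) = (s2, □, L) → [s2]□□□□□□□□□□□□□□□□□□02222
Step 18: δ(s2, □) = (s2, □, L) → [s2]□□□□□□□□□□□□□□□□□□□02222
Step 19: δ(s2, □) = (s2, □, L) → [s2]□□□□□□□□□□□□□□□□□□□□02222
Step 20: δ(s2, □) = (s2, □, L) → [s2]□□□□□□□□□□□□□□□□□□□□□02222
Step 21: δ(s2, □) = (s2, □, L) → [s2]□□□□□□□□□□□□□□□□□□□□□□02222
Step 22: δ(s2, □) = (s2, □, L) → [s2]□□□□□□□□□□□□□□□□□□□□□□□02222
Step 23: δ(s2, □) = (s2, □, L) → [s2]□□□□□□□□□□□□□□□□□□□□□□□□02222
Step 24: δ(s2, □) = (s2, □, L) → [s2]□□□□□□□□□□□□□□□□□□□□□□□□□02222
Step 25: δ(s2, □) = (s2, □, L) → [s2]□□□□□□□□□□□□□□□□□□□□□□□□□□02222
Step 26: δ(s2, □) = (s2, □, L) → [s2]□□□□□□□□□□□□□□□□□□□□□□□□□□□02222
Step 27: δ(s2, □) = (s2, □, L) → [s2]□□□□□□□□□□□□□□□□□□□□□□□□□□□□02222

The machine has not reached a halting state after 27 steps.
The machine did not halt within the 27-step bound.

Answer: No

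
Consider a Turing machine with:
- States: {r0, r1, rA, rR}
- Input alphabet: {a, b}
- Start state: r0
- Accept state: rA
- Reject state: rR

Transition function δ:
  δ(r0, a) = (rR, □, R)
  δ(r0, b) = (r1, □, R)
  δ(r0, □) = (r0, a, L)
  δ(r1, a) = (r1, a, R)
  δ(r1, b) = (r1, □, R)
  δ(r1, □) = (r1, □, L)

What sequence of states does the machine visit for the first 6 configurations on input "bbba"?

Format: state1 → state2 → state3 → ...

Execution trace:
Initial: [r0]bbba
Step 1: δ(r0, b) = (r1, □, R) → □[r1]bba
Step 2: δ(r1, b) = (r1, □, R) → □□[r1]ba
Step 3: δ(r1, b) = (r1, □, R) → □□□[r1]a
Step 4: δ(r1, a) = (r1, a, R) → □□□a[r1]□
Step 5: δ(r1, □) = (r1, □, L) → □□□[r1]a□

State sequence: r0 → r1 → r1 → r1 → r1 → r1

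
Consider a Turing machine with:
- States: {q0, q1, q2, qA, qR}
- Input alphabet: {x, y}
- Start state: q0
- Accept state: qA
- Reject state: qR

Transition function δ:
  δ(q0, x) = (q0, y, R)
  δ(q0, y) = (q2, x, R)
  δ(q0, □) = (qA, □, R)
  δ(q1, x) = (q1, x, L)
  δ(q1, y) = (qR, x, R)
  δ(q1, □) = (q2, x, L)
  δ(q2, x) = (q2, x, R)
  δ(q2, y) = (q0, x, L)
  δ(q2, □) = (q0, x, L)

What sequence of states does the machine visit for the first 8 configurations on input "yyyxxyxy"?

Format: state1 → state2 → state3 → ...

Execution trace:
Initial: [q0]yyyxxyxy
Step 1: δ(q0, y) = (q2, x, R) → x[q2]yyxxyxy
Step 2: δ(q2, y) = (q0, x, L) → [q0]xxyxxyxy
Step 3: δ(q0, x) = (q0, y, R) → y[q0]xyxxyxy
Step 4: δ(q0, x) = (q0, y, R) → yy[q0]yxxyxy
Step 5: δ(q0, y) = (q2, x, R) → yyx[q2]xxyxy
Step 6: δ(q2, x) = (q2, x, R) → yyxx[q2]xyxy
Step 7: δ(q2, x) = (q2, x, R) → yyxxx[q2]yxy

State sequence: q0 → q2 → q0 → q0 → q0 → q2 → q2 → q2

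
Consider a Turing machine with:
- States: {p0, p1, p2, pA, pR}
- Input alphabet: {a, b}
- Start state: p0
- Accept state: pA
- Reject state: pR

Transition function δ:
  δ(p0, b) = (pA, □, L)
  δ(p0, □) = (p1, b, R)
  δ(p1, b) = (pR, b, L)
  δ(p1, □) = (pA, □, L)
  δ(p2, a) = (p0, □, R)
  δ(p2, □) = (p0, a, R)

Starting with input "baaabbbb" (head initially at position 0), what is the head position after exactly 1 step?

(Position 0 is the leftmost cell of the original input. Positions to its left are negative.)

Execution trace (head position shown):
Step 0: [p0]baaabbbb  (head at position 0)
Step 1: move left → [pA]□□aaabbbb  (head at position -1)

After 1 step, the head is at position -1.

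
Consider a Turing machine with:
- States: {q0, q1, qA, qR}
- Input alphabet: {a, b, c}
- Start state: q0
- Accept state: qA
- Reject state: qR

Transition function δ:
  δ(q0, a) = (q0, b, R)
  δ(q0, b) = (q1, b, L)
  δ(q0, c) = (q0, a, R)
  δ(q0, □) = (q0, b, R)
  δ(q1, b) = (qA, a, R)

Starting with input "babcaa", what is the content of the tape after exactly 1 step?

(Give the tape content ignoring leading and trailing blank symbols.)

Execution trace:
Initial: [q0]babcaa
Step 1: δ(q0, b) = (q1, b, L) → [q1]□babcaa

No transition is defined for δ(q1, □). By convention the machine halts and rejects.

After 1 step, the tape (ignoring leading/trailing blanks) is: babcaa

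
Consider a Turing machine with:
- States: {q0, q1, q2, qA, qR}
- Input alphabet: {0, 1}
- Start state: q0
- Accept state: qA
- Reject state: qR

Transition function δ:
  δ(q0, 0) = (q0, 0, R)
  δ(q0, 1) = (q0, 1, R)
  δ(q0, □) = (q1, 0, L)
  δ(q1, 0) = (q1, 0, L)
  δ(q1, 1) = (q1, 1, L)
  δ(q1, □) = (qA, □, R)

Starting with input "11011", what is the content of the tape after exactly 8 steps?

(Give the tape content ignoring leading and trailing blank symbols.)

Execution trace:
Initial: [q0]11011
Step 1: δ(q0, 1) = (q0, 1, R) → 1[q0]1011
Step 2: δ(q0, 1) = (q0, 1, R) → 11[q0]011
Step 3: δ(q0, 0) = (q0, 0, R) → 110[q0]11
Step 4: δ(q0, 1) = (q0, 1, R) → 1101[q0]1
Step 5: δ(q0, 1) = (q0, 1, R) → 11011[q0]□
Step 6: δ(q0, □) = (q1, 0, L) → 1101[q1]10
Step 7: δ(q1, 1) = (q1, 1, L) → 110[q1]110
Step 8: δ(q1, 1) = (q1, 1, L) → 11[q1]0110

After 8 steps, the tape (ignoring leading/trailing blanks) is: 110110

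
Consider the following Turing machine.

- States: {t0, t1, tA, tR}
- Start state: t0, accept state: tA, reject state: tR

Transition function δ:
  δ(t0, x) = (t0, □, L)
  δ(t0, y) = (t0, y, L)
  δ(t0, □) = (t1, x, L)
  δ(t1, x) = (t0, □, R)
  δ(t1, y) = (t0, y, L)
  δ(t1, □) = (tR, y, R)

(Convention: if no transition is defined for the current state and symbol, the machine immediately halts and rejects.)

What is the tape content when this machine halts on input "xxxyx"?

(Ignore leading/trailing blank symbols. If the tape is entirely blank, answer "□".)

Execution trace:
Initial: [t0]xxxyx
Step 1: δ(t0, x) = (t0, □, L) → [t0]□□xxyx
Step 2: δ(t0, □) = (t1, x, L) → [t1]□x□xxyx
Step 3: δ(t1, □) = (tR, y, R) → y[tR]x□xxyx

The machine reaches the reject state tR and halts.

Final tape (ignoring leading/trailing blanks): yx□xxyx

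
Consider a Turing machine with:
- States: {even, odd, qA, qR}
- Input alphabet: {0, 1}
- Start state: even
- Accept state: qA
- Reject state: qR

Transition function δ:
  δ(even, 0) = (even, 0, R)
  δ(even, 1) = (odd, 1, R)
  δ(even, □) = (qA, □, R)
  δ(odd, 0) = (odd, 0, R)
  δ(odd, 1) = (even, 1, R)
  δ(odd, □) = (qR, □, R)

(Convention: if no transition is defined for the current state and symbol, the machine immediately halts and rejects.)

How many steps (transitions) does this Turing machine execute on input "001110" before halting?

Execution trace:
Initial: [even]001110
Step 1: δ(even, 0) = (even, 0, R) → 0[even]01110
Step 2: δ(even, 0) = (even, 0, R) → 00[even]1110
Step 3: δ(even, 1) = (odd, 1, R) → 001[odd]110
Step 4: δ(odd, 1) = (even, 1, R) → 0011[even]10
Step 5: δ(even, 1) = (odd, 1, R) → 00111[odd]0
Step 6: δ(odd, 0) = (odd, 0, R) → 001110[odd]□
Step 7: δ(odd, □) = (qR, □, R) → 001110□[qR]□

The machine reaches the reject state qR and halts.

The machine executed 7 steps before halting.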